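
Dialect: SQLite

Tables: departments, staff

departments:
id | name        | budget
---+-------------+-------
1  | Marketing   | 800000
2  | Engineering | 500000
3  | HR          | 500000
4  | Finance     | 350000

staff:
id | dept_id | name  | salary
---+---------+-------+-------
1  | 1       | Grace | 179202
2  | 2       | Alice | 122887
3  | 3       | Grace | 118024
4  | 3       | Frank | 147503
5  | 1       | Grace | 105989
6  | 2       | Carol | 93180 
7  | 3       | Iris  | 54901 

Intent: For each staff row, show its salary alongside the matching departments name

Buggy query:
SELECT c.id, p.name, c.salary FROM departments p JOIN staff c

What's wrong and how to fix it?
Bug: JOIN with no ON clause produces a cartesian product; every staff row pairs with every departments row

Fix: Add ON c.dept_id = p.id to the JOIN

Corrected query:
SELECT c.id, p.name, c.salary FROM departments p JOIN staff c ON c.dept_id = p.id

Result:
id | name        | salary
---+-------------+-------
1  | Marketing   | 179202
2  | Engineering | 122887
3  | HR          | 118024
4  | HR          | 147503
5  | Marketing   | 105989
6  | Engineering | 93180 
7  | HR          | 54901 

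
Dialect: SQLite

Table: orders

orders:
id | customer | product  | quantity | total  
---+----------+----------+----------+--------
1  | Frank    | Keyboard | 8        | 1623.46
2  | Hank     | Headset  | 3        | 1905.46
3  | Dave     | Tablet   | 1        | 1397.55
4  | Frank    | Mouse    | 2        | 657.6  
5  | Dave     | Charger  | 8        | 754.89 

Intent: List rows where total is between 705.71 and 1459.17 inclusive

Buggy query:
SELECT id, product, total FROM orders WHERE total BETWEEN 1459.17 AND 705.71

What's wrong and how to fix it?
Bug: The bounds are reversed; BETWEEN a AND b requires a <= b to match anything

Fix: Swap the bounds so the smaller value comes first

Corrected query:
SELECT id, product, total FROM orders WHERE total BETWEEN 705.71 AND 1459.17

Result:
id | product | total  
---+---------+--------
3  | Tablet  | 1397.55
5  | Charger | 754.89 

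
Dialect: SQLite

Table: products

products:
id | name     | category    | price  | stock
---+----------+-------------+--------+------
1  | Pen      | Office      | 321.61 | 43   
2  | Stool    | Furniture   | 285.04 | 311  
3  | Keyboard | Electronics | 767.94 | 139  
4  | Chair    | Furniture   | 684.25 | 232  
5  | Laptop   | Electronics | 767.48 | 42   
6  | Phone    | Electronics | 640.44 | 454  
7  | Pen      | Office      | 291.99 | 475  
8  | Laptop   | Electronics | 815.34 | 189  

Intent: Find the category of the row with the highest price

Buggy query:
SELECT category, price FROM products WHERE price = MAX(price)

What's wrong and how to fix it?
Bug: MAX(price) is an aggregate and cannot be used directly in WHERE

Fix: Use a subquery: WHERE price = (SELECT MAX(price) FROM products)

Corrected query:
SELECT category, price FROM products WHERE price = (SELECT MAX(price) FROM products)

Result:
category    | price 
------------+-------
Electronics | 815.34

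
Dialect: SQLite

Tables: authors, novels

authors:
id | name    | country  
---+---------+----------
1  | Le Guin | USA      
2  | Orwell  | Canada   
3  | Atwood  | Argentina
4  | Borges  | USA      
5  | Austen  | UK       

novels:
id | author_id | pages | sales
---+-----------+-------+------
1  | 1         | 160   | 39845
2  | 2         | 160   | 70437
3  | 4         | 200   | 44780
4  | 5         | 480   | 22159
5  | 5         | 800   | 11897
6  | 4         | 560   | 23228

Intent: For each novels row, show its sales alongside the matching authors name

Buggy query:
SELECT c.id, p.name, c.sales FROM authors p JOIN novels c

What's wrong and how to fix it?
Bug: JOIN with no ON clause produces a cartesian product; every novels row pairs with every authors row

Fix: Add ON c.author_id = p.id to the JOIN

Corrected query:
SELECT c.id, p.name, c.sales FROM authors p JOIN novels c ON c.author_id = p.id

Result:
id | name    | sales
---+---------+------
1  | Le Guin | 39845
2  | Orwell  | 70437
3  | Borges  | 44780
4  | Austen  | 22159
5  | Austen  | 11897
6  | Borges  | 23228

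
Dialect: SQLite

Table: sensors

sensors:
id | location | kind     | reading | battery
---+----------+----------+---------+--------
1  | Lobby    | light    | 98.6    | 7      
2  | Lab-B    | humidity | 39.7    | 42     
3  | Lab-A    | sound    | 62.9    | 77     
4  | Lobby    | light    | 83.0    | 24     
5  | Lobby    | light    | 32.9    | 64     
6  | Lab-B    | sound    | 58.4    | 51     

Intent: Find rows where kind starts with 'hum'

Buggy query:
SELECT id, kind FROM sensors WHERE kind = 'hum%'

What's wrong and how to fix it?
Bug: Wildcards only work with LIKE; '=' treats '%' as a literal character

Fix: Replace '=' with LIKE so 'hum%' is treated as a pattern

Corrected query:
SELECT id, kind FROM sensors WHERE kind LIKE 'hum%'

Result:
id | kind    
---+---------
2  | humidity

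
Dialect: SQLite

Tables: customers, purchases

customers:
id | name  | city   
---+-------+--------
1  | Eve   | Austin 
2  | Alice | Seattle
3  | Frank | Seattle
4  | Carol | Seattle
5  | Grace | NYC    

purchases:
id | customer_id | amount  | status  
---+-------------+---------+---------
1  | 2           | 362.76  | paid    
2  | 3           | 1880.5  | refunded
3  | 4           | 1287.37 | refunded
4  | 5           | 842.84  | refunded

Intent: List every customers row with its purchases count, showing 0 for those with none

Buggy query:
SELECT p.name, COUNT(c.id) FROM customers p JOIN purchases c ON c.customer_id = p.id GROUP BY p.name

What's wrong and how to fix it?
Bug: An inner join excludes parents with zero children

Fix: Switch to LEFT JOIN to retain unmatched parent rows

Corrected query:
SELECT p.name, COUNT(c.id) FROM customers p LEFT JOIN purchases c ON c.customer_id = p.id GROUP BY p.name

Result:
name  | COUNT(c.id)
------+------------
Alice | 1          
Carol | 1          
Eve   | 0          
Frank | 1          
Grace | 1          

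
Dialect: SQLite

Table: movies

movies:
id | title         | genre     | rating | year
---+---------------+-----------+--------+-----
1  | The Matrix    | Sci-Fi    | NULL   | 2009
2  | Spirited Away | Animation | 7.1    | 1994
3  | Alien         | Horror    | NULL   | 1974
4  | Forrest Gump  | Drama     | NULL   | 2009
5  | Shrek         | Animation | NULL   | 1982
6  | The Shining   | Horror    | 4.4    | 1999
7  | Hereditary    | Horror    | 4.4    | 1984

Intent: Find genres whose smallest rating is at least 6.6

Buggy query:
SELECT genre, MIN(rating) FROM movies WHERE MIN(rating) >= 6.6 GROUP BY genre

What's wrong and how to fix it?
Bug: MIN() in WHERE is a misuse of aggregate

Fix: Replace WHERE with HAVING after the GROUP BY

Corrected query:
SELECT genre, MIN(rating) FROM movies GROUP BY genre HAVING MIN(rating) >= 6.6

Result:
genre     | MIN(rating)
----------+------------
Animation | 7.1        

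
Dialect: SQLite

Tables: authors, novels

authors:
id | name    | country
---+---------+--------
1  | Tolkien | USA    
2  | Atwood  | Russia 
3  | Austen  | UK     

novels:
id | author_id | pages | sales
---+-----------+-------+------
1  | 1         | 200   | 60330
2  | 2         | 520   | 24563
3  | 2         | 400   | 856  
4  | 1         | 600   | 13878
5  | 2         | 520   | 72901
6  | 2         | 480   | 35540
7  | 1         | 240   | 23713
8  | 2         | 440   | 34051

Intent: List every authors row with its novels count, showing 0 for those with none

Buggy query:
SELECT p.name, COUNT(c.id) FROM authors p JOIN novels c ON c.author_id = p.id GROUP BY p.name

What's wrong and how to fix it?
Bug: An inner join excludes parents with zero children

Fix: Use LEFT JOIN so parents without children still appear (COUNT(c.id) gives 0)

Corrected query:
SELECT p.name, COUNT(c.id) FROM authors p LEFT JOIN novels c ON c.author_id = p.id GROUP BY p.name

Result:
name    | COUNT(c.id)
--------+------------
Atwood  | 5          
Austen  | 0          
Tolkien | 3          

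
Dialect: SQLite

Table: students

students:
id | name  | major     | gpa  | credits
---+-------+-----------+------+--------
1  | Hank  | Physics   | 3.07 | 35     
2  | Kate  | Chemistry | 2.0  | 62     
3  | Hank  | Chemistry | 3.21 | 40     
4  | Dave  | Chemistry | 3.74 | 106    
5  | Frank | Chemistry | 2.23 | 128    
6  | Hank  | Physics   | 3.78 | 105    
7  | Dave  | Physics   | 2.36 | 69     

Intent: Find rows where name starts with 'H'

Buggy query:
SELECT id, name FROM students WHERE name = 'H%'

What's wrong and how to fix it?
Bug: Wildcards only work with LIKE; '=' treats '%' as a literal character

Fix: Replace '=' with LIKE so 'H%' is treated as a pattern

Corrected query:
SELECT id, name FROM students WHERE name LIKE 'H%'

Result:
id | name
---+-----
1  | Hank
3  | Hank
6  | Hank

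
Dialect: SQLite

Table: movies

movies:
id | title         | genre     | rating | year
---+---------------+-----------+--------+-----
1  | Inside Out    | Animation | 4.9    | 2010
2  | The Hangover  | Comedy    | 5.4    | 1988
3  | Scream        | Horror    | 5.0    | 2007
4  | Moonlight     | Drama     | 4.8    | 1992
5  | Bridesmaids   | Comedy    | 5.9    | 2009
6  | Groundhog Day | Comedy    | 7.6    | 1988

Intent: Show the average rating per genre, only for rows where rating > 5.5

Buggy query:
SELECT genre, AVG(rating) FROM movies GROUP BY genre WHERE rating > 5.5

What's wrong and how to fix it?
Bug: WHERE cannot follow GROUP BY

Fix: Move the WHERE clause before GROUP BY

Corrected query:
SELECT genre, AVG(rating) FROM movies WHERE rating > 5.5 GROUP BY genre

Result:
genre  | AVG(rating)
-------+------------
Comedy | 6.75       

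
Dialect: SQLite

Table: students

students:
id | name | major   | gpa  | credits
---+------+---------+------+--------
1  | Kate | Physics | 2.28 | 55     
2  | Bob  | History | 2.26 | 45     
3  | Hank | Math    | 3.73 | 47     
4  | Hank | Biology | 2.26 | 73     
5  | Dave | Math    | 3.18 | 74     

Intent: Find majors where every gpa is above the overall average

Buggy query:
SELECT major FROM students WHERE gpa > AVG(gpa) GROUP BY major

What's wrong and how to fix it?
Bug: AVG() is an aggregate; it can't sit directly in WHERE

Fix: Compute the overall average in a scalar subquery and compare each group's MIN against it in HAVING

Corrected query:
SELECT major FROM students GROUP BY major HAVING MIN(gpa) > (SELECT AVG(gpa) FROM students)

Result:
major
-----
Math 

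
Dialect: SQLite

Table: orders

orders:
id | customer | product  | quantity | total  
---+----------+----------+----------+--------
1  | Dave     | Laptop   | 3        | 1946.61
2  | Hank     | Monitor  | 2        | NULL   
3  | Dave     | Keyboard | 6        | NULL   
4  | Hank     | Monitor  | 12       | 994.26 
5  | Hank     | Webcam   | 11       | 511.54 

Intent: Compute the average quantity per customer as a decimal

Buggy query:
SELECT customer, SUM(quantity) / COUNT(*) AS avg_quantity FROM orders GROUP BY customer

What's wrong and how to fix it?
Bug: Both operands are integers, so '/' performs integer division and truncates

Fix: Cast one side to REAL so the division keeps the fractional part

Corrected query:
SELECT customer, SUM(quantity) * 1.0 / COUNT(*) AS avg_quantity FROM orders GROUP BY customer

Result:
customer | avg_quantity
---------+-------------
Dave     | 4.5         
Hank     | 8.333333    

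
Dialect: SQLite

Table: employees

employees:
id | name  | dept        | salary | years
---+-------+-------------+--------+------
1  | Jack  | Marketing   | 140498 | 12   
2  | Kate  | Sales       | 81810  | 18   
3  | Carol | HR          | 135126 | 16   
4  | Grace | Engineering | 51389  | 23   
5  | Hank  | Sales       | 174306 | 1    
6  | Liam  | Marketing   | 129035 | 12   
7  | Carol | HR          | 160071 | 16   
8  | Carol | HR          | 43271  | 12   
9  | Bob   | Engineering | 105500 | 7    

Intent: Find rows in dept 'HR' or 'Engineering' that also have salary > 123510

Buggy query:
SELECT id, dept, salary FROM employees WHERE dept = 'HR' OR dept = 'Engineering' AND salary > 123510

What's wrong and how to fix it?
Bug: AND binds tighter than OR, so this parses as dept = 'HR' OR (dept = 'Engineering' AND salary > 123510)

Fix: Group the OR with parentheses (or use IN), then AND the threshold

Corrected query:
SELECT id, dept, salary FROM employees WHERE (dept = 'HR' OR dept = 'Engineering') AND salary > 123510

Result:
id | dept | salary
---+------+-------
3  | HR   | 135126
7  | HR   | 160071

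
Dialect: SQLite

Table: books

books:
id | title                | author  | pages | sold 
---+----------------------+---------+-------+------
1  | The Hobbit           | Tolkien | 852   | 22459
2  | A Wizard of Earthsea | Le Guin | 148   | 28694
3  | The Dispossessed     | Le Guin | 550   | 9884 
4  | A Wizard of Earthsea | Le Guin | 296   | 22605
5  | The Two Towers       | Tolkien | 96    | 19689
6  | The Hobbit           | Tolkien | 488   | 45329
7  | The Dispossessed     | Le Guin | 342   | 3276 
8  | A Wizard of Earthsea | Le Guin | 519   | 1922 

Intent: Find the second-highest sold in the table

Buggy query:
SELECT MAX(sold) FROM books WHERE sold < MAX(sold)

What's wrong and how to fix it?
Bug: MAX(sold) on the right of the comparison is an aggregate-in-WHERE error

Fix: Compute the overall MAX in a subquery, then take MAX of rows below it

Corrected query:
SELECT MAX(sold) FROM books WHERE sold < (SELECT MAX(sold) FROM books)

Result:
MAX(sold)
---------
28694    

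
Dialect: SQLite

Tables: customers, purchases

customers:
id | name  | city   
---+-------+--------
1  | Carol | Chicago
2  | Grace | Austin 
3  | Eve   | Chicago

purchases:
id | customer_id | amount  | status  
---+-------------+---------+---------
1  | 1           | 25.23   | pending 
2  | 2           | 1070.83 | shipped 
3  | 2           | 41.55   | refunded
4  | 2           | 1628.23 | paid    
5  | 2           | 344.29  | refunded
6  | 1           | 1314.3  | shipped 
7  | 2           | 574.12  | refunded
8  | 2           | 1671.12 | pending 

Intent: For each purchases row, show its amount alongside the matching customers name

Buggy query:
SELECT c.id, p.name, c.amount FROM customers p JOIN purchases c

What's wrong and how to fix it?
Bug: Missing join condition: each purchases row is matched to all customers rows instead of just its own

Fix: Specify the join condition linking the foreign key to the parent id

Corrected query:
SELECT c.id, p.name, c.amount FROM customers p JOIN purchases c ON c.customer_id = p.id

Result:
id | name  | amount 
---+-------+--------
1  | Carol | 25.23  
2  | Grace | 1070.83
3  | Grace | 41.55  
4  | Grace | 1628.23
5  | Grace | 344.29 
6  | Carol | 1314.3 
7  | Grace | 574.12 
8  | Grace | 1671.12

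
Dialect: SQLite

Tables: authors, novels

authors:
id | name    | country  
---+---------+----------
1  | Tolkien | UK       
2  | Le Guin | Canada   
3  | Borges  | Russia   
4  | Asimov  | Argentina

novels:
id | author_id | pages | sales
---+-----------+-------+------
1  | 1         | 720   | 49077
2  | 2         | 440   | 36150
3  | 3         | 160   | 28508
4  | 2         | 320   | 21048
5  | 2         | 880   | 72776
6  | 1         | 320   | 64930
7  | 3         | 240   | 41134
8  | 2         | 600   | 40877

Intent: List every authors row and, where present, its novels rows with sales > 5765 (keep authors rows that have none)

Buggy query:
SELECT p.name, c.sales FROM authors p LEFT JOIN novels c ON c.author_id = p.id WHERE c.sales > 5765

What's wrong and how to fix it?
Bug: Filtering c.sales in WHERE discards the NULL rows produced by LEFT JOIN, turning it into an inner join

Fix: Move the right-table condition into the ON clause so unmatched parents are kept

Corrected query:
SELECT p.name, c.sales FROM authors p LEFT JOIN novels c ON c.author_id = p.id AND c.sales > 5765

Result:
name    | sales
--------+------
Tolkien | 49077
Tolkien | 64930
Le Guin | 21048
Le Guin | 36150
Le Guin | 40877
Le Guin | 72776
Borges  | 28508
Borges  | 41134
Asimov  | NULL 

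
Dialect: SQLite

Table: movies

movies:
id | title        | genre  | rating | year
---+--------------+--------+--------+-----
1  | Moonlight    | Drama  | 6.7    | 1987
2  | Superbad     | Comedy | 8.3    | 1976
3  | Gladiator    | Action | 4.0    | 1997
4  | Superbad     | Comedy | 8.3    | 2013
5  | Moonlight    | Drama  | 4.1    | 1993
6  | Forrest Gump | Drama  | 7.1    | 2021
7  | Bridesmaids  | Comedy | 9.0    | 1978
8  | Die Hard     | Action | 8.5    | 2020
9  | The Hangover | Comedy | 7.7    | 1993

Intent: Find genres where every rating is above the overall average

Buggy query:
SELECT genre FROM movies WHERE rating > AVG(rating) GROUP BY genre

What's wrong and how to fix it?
Bug: WHERE evaluates per row before aggregation, so AVG() is unavailable

Fix: Compute the overall average in a scalar subquery and compare each group's MIN against it in HAVING

Corrected query:
SELECT genre FROM movies GROUP BY genre HAVING MIN(rating) > (SELECT AVG(rating) FROM movies)

Result:
genre 
------
Comedy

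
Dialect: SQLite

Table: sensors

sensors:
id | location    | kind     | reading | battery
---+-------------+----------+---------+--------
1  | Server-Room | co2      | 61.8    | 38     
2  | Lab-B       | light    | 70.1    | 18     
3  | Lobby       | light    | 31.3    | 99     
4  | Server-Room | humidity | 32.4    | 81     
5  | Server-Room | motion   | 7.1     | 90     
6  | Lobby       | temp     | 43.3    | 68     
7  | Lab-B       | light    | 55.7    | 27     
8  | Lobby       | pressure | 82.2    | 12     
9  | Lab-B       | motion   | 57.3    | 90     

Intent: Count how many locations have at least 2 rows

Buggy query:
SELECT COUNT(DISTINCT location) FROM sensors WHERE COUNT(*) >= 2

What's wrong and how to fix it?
Bug: COUNT(*) cannot appear in WHERE; the per-group count doesn't exist yet

Fix: Group first with HAVING COUNT(*) >= 2, then COUNT the resulting groups

Corrected query:
SELECT COUNT(*) FROM (SELECT location FROM sensors GROUP BY location HAVING COUNT(*) >= 2)

Result:
COUNT(*)
--------
3       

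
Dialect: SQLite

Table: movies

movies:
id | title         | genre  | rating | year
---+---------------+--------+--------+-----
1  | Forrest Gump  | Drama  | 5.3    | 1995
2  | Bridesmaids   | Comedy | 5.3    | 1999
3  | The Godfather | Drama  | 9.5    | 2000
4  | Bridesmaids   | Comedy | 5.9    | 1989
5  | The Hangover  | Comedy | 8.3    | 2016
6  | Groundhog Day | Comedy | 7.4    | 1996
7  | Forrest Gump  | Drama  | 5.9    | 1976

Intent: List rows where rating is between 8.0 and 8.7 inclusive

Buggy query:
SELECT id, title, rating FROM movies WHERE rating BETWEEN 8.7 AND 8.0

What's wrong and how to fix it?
Bug: BETWEEN expects the lower bound first; with 8.7 AND 8.0 the range is empty

Fix: Write BETWEEN 8.0 AND 8.7

Corrected query:
SELECT id, title, rating FROM movies WHERE rating BETWEEN 8.0 AND 8.7

Result:
id | title        | rating
---+--------------+-------
5  | The Hangover | 8.3   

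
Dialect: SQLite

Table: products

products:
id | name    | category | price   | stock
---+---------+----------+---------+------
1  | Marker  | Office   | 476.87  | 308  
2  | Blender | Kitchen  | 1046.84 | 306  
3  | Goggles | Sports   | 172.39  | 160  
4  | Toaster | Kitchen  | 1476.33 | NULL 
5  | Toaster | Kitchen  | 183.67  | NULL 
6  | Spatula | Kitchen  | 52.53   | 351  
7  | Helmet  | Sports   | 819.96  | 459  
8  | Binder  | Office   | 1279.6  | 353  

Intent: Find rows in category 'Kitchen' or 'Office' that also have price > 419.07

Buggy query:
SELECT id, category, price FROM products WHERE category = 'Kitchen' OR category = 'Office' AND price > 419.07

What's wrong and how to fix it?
Bug: Without parentheses, AND is evaluated before OR, so the price filter only applies to the 'Office' branch

Fix: Add parentheses around the OR so the AND applies to both alternatives

Corrected query:
SELECT id, category, price FROM products WHERE (category = 'Kitchen' OR category = 'Office') AND price > 419.07

Result:
id | category | price  
---+----------+--------
1  | Office   | 476.87 
2  | Kitchen  | 1046.84
4  | Kitchen  | 1476.33
8  | Office   | 1279.6 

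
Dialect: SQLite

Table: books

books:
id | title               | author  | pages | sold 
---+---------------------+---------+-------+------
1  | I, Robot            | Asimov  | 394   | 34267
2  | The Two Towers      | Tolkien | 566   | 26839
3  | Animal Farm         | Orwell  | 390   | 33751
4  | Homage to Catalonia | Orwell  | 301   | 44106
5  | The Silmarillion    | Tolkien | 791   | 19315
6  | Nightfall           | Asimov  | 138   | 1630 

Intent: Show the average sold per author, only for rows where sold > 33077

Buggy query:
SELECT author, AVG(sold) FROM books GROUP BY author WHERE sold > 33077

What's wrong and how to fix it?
Bug: WHERE cannot follow GROUP BY

Fix: Move the WHERE clause before GROUP BY

Corrected query:
SELECT author, AVG(sold) FROM books WHERE sold > 33077 GROUP BY author

Result:
author | AVG(sold)
-------+----------
Asimov | 34267    
Orwell | 38928.5  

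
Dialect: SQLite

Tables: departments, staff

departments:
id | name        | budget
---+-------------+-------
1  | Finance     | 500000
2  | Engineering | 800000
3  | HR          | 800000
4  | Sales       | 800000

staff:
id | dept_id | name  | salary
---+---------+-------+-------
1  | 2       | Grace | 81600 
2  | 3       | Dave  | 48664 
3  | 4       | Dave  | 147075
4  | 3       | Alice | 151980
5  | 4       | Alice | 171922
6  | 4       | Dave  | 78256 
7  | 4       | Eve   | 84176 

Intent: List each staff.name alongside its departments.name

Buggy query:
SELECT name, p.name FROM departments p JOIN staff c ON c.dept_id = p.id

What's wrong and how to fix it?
Bug: 'name' exists in both joined tables, so the database can't tell which one is meant

Fix: Prefix ambiguous columns with the table alias

Corrected query:
SELECT c.name, p.name FROM departments p JOIN staff c ON c.dept_id = p.id

Result:
name  | name       
------+------------
Grace | Engineering
Dave  | HR         
Dave  | Sales      
Alice | HR         
Alice | Sales      
Dave  | Sales      
Eve   | Sales      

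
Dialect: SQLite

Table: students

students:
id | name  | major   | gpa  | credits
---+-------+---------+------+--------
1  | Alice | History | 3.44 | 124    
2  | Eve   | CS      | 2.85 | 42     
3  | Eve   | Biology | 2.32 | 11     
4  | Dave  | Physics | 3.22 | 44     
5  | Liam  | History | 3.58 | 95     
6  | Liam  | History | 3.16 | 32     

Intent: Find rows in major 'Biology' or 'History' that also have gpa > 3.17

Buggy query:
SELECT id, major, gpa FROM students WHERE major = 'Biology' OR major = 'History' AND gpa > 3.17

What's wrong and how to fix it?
Bug: Without parentheses, AND is evaluated before OR, so the gpa filter only applies to the 'History' branch

Fix: Group the OR with parentheses (or use IN), then AND the threshold

Corrected query:
SELECT id, major, gpa FROM students WHERE (major = 'Biology' OR major = 'History') AND gpa > 3.17

Result:
id | major   | gpa 
---+---------+-----
1  | History | 3.44
5  | History | 3.58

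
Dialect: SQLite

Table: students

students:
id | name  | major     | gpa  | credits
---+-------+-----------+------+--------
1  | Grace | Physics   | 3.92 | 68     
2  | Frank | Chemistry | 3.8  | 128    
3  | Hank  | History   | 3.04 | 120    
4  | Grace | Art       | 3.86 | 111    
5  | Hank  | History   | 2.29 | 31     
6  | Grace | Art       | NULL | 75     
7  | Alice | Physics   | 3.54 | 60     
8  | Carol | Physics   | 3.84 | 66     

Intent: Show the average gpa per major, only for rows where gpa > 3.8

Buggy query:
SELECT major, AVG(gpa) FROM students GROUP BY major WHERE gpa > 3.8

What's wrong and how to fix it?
Bug: Row-level WHERE must come before GROUP BY in the clause order

Fix: Place WHERE between FROM and GROUP BY

Corrected query:
SELECT major, AVG(gpa) FROM students WHERE gpa > 3.8 GROUP BY major

Result:
major   | AVG(gpa)
--------+---------
Art     | 3.86    
Physics | 3.88    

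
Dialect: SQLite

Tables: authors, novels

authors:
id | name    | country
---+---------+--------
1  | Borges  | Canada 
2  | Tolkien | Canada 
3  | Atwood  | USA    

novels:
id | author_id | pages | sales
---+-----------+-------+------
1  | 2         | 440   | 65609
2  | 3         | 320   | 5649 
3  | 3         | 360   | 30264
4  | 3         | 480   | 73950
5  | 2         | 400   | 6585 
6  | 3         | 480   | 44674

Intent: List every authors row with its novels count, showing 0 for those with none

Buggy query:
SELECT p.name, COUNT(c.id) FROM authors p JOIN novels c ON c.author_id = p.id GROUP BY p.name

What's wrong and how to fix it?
Bug: An inner join excludes parents with zero children

Fix: Use LEFT JOIN so parents without children still appear (COUNT(c.id) gives 0)

Corrected query:
SELECT p.name, COUNT(c.id) FROM authors p LEFT JOIN novels c ON c.author_id = p.id GROUP BY p.name

Result:
name    | COUNT(c.id)
--------+------------
Atwood  | 4          
Borges  | 0          
Tolkien | 2          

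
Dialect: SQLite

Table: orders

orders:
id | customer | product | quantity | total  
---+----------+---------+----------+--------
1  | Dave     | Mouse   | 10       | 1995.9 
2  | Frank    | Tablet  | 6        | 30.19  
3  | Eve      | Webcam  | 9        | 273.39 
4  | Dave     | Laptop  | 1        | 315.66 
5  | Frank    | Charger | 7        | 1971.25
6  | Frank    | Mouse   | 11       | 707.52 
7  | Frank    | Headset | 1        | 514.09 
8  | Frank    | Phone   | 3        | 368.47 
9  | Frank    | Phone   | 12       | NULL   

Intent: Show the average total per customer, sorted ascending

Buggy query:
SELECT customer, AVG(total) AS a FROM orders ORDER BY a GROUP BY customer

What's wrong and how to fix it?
Bug: ORDER BY appears before GROUP BY; SQL clause order requires GROUP BY first

Fix: Reorder: SELECT … FROM … GROUP BY … ORDER BY …

Corrected query:
SELECT customer, AVG(total) AS a FROM orders GROUP BY customer ORDER BY a

Result:
customer | a      
---------+--------
Eve      | 273.39 
Frank    | 718.304
Dave     | 1155.78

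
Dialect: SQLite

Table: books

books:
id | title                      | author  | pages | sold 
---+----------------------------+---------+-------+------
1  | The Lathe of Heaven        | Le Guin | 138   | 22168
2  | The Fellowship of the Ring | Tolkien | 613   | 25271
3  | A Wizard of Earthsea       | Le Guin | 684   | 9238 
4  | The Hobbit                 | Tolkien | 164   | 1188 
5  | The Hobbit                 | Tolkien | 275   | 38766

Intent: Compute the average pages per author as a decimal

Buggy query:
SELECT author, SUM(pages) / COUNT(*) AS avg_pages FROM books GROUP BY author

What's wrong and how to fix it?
Bug: SUM(pages) and COUNT(*) are both integers; the division truncates the fractional part

Fix: Multiply by 1.0 (or CAST to REAL) to force floating-point division

Corrected query:
SELECT author, SUM(pages) * 1.0 / COUNT(*) AS avg_pages FROM books GROUP BY author

Result:
author  | avg_pages 
--------+-----------
Le Guin | 411       
Tolkien | 350.666667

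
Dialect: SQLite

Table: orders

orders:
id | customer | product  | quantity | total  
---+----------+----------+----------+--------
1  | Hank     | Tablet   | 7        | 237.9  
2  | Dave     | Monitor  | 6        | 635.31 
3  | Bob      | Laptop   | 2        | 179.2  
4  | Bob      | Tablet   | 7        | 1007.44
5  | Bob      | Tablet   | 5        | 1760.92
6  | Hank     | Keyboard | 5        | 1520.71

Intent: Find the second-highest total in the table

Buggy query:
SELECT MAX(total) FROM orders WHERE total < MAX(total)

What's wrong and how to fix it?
Bug: MAX(total) on the right of the comparison is an aggregate-in-WHERE error

Fix: Put the inner MAX in a scalar subquery

Corrected query:
SELECT MAX(total) FROM orders WHERE total < (SELECT MAX(total) FROM orders)

Result:
MAX(total)
----------
1520.71   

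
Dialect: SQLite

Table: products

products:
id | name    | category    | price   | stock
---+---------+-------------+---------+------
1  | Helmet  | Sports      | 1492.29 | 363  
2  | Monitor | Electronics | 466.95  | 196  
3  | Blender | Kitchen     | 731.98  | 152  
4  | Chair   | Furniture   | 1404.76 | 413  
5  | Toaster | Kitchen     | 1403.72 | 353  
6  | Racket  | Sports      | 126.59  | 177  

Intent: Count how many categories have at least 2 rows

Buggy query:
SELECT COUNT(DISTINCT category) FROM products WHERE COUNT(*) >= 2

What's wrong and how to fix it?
Bug: WHERE filters individual rows, not groups, so a group-level COUNT is invalid there

Fix: Group first with HAVING COUNT(*) >= 2, then COUNT the resulting groups

Corrected query:
SELECT COUNT(*) FROM (SELECT category FROM products GROUP BY category HAVING COUNT(*) >= 2)

Result:
COUNT(*)
--------
2       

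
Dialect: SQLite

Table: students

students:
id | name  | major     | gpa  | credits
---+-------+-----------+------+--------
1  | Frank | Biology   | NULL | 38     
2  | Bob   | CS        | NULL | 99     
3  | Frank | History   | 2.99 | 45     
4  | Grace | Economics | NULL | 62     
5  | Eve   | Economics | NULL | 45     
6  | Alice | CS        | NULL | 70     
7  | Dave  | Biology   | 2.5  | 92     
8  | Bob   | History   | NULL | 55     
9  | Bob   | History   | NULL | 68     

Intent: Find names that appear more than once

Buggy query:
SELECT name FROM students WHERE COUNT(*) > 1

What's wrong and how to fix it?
Bug: COUNT(*) is an aggregate and cannot be used in WHERE

Fix: Group first, then use HAVING for the count condition

Corrected query:
SELECT name FROM students GROUP BY name HAVING COUNT(*) > 1

Result:
name 
-----
Bob  
Frank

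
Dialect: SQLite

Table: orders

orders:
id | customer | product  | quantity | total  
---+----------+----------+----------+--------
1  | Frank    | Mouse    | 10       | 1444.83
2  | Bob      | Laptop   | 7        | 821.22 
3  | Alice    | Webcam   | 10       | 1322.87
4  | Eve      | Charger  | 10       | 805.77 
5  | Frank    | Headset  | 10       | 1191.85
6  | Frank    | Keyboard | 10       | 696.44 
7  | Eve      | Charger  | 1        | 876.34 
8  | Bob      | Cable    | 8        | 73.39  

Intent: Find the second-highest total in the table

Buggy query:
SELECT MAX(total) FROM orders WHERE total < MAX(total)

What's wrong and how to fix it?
Bug: The inner MAX is an aggregate inside WHERE, which is not allowed

Fix: Put the inner MAX in a scalar subquery

Corrected query:
SELECT MAX(total) FROM orders WHERE total < (SELECT MAX(total) FROM orders)

Result:
MAX(total)
----------
1322.87   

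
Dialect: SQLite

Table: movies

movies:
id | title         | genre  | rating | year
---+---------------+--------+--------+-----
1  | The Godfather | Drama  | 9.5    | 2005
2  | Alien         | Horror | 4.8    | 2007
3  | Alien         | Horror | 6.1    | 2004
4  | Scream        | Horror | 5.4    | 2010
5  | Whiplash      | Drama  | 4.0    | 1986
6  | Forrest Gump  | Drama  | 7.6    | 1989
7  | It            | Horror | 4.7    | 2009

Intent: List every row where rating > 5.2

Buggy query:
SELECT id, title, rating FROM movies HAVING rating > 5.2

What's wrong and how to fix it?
Bug: This is a non-aggregate query (no GROUP BY, no aggregates), so in SQLite the HAVING clause is invalid here; a row-level condition belongs in WHERE

Fix: Use WHERE for row-level filtering

Corrected query:
SELECT id, title, rating FROM movies WHERE rating > 5.2

Result:
id | title         | rating
---+---------------+-------
1  | The Godfather | 9.5   
3  | Alien         | 6.1   
4  | Scream        | 5.4   
6  | Forrest Gump  | 7.6   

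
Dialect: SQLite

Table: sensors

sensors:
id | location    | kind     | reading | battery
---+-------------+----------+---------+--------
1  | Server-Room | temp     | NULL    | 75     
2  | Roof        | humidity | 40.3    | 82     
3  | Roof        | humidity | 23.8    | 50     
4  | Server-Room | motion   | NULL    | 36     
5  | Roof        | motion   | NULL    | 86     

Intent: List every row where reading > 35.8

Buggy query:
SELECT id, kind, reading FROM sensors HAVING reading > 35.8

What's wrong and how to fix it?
Bug: HAVING filters the output of aggregation, but this query has no GROUP BY and no aggregate functions, so SQLite rejects it (HAVING clause on a non-aggregate query); the condition here is per row

Fix: Replace HAVING with WHERE since the condition applies to individual rows

Corrected query:
SELECT id, kind, reading FROM sensors WHERE reading > 35.8

Result:
id | kind     | reading
---+----------+--------
2  | humidity | 40.3   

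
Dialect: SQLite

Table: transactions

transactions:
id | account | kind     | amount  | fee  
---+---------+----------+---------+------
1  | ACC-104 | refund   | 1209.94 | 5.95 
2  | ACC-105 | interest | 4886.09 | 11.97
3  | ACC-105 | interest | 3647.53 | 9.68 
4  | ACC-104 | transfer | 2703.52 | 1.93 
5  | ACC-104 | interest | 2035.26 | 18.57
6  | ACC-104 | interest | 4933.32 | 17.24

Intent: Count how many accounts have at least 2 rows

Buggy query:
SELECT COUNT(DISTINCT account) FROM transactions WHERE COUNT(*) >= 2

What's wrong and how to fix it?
Bug: WHERE filters individual rows, not groups, so a group-level COUNT is invalid there

Fix: Use a subquery that GROUPs and filters with HAVING, then count its rows

Corrected query:
SELECT COUNT(*) FROM (SELECT account FROM transactions GROUP BY account HAVING COUNT(*) >= 2)

Result:
COUNT(*)
--------
2       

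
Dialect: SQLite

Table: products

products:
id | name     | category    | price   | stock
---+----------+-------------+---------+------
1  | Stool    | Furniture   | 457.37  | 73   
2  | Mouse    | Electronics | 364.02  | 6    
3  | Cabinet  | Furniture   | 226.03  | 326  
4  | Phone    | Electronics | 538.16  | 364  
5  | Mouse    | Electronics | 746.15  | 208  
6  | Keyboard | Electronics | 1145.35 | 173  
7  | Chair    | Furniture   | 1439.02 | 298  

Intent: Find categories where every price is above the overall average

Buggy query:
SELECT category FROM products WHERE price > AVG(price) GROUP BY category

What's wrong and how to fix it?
Bug: AVG() is an aggregate; it can't sit directly in WHERE

Fix: Use a subquery for AVG and a HAVING MIN(...) filter so the condition holds for every row in the group

Corrected query:
SELECT category FROM products GROUP BY category HAVING MIN(price) > (SELECT AVG(price) FROM products)

Result:
(no rows)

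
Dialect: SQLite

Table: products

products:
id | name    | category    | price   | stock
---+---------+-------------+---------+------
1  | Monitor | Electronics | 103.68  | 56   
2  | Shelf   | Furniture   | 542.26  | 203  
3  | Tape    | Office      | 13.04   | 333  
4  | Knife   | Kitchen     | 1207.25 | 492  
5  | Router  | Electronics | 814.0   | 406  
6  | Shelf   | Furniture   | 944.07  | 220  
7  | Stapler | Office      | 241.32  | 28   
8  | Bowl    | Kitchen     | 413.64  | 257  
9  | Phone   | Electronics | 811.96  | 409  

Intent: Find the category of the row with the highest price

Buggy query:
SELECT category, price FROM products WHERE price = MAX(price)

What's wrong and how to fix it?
Bug: MAX(price) is an aggregate and cannot be used directly in WHERE

Fix: Wrap MAX in a scalar subquery so WHERE compares against a single value

Corrected query:
SELECT category, price FROM products WHERE price = (SELECT MAX(price) FROM products)

Result:
category | price  
---------+--------
Kitchen  | 1207.25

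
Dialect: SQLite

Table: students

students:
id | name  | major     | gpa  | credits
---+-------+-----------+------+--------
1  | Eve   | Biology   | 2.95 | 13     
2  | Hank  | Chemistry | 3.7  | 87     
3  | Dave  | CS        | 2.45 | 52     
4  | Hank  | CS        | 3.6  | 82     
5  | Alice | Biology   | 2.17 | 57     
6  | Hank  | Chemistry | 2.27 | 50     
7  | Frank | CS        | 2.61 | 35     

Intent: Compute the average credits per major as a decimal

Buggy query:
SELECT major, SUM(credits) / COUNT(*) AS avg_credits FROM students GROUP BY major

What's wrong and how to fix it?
Bug: Both operands are integers, so '/' performs integer division and truncates

Fix: Cast one side to REAL so the division keeps the fractional part

Corrected query:
SELECT major, SUM(credits) * 1.0 / COUNT(*) AS avg_credits FROM students GROUP BY major

Result:
major     | avg_credits
----------+------------
Biology   | 35         
CS        | 56.333333  
Chemistry | 68.5       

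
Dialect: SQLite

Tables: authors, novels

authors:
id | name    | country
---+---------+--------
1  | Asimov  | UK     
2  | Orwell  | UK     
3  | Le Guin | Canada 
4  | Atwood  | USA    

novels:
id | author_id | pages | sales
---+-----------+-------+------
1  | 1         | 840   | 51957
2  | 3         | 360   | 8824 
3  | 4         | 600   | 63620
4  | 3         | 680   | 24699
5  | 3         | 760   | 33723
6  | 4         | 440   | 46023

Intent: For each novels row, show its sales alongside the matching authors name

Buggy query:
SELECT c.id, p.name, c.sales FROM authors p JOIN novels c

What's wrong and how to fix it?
Bug: Missing join condition: each novels row is matched to all authors rows instead of just its own

Fix: Add ON c.author_id = p.id to the JOIN

Corrected query:
SELECT c.id, p.name, c.sales FROM authors p JOIN novels c ON c.author_id = p.id

Result:
id | name    | sales
---+---------+------
1  | Asimov  | 51957
2  | Le Guin | 8824 
3  | Atwood  | 63620
4  | Le Guin | 24699
5  | Le Guin | 33723
6  | Atwood  | 46023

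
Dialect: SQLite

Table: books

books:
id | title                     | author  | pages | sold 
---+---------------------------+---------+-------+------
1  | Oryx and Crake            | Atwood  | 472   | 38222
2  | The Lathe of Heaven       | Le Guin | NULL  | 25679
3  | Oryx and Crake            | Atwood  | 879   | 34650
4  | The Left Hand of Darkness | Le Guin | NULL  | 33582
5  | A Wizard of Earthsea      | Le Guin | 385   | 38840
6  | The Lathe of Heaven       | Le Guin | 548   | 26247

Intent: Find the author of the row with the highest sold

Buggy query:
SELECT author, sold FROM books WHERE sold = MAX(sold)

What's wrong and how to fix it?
Bug: WHERE is evaluated per row; an aggregate over the whole table isn't defined there

Fix: Use a subquery: WHERE sold = (SELECT MAX(sold) FROM books)

Corrected query:
SELECT author, sold FROM books WHERE sold = (SELECT MAX(sold) FROM books)

Result:
author  | sold 
--------+------
Le Guin | 38840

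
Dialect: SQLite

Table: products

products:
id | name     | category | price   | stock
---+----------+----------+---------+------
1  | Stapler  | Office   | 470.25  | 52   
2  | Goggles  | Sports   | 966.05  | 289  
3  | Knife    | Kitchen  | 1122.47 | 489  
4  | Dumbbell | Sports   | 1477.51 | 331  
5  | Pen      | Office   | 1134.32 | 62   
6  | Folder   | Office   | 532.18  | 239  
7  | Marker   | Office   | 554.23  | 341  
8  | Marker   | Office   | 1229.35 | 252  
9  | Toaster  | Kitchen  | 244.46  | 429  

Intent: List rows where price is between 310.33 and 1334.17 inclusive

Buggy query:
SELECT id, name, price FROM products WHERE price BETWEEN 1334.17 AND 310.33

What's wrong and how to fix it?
Bug: The bounds are reversed; BETWEEN a AND b requires a <= b to match anything

Fix: Swap the bounds so the smaller value comes first

Corrected query:
SELECT id, name, price FROM products WHERE price BETWEEN 310.33 AND 1334.17

Result:
id | name    | price  
---+---------+--------
1  | Stapler | 470.25 
2  | Goggles | 966.05 
3  | Knife   | 1122.47
5  | Pen     | 1134.32
6  | Folder  | 532.18 
7  | Marker  | 554.23 
8  | Marker  | 1229.35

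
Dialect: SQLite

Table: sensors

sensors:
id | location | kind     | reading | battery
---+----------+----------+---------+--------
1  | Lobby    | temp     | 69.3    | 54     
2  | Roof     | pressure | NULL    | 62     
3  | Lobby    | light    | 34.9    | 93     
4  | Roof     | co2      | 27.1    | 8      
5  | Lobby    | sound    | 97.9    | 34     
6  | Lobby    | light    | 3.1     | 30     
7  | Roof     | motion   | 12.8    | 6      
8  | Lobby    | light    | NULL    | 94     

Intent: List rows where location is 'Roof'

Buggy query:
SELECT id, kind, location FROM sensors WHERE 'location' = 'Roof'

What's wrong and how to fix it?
Bug: 'location' in single quotes is a string literal, not the column; the comparison is literal-vs-literal and never true

Fix: Reference the column as location without single quotes

Corrected query:
SELECT id, kind, location FROM sensors WHERE location = 'Roof'

Result:
id | kind     | location
---+----------+---------
2  | pressure | Roof    
4  | co2      | Roof    
7  | motion   | Roof    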